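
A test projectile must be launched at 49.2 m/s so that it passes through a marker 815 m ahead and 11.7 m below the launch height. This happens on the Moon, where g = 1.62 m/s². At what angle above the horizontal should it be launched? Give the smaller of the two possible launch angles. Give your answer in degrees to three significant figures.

Trajectory: y = x tanθ − g x² (1 + tan²θ)/(2v₀²). With x = 815, y = −11.7, v₀ = 49.2, g = 1.62:
222.3 tan²θ − 815 tanθ + (210.6) = 0.
tanθ = [815 ± √(815² − 4 × 222.3 × (210.6))] / (2 × 222.3) = (815 ± 690.7) / 444.5, giving tanθ = 0.2797 or 3.387.
θ = 15.63° or 73.55°; the smaller is 15.63°.

15.6°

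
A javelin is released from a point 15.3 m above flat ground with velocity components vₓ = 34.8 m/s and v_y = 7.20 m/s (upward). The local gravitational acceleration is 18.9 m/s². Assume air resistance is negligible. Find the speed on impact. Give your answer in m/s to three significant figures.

42.9 m/s

With up positive and y = 0 at the ground: y(t) = 15.3 + (7.200) t − 9.450 t². Setting y = 0 and taking the positive root: t = [7.200 + √(7.200² + 2·18.9·15.3)] / 18.9 = (7.200 + 25.10) / 18.9 = 1.709 s.
Vertical velocity at impact: v_y = v_y0 − g t = 7.200 − 18.9 × 1.709 = −25.10 m/s.
Speed: |v| = √(vₓ² + v_y²) = √(34.80² + 25.10²) = 42.91 m/s.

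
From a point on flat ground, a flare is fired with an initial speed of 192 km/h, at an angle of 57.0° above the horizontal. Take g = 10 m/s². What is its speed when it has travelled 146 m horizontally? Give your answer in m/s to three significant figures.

Convert: 192 km/h = 192/3.6 = 53.33 m/s.
Components: vₓ = 53.33 cos 57.0° = 29.05 m/s, v_y0 = 53.33 sin 57.0° = 44.73 m/s.
Time to reach x = 146 m: t = x/vₓ = 146/29.05 = 5.026 s.
Vertical velocity there: v_y = v_y0 − g t = 44.73 − 10.0 × 5.026 = −5.534 m/s.
Speed: √(vₓ² + v_y²) = √(29.05² + 5.534²) = 29.57 m/s.

29.6 m/s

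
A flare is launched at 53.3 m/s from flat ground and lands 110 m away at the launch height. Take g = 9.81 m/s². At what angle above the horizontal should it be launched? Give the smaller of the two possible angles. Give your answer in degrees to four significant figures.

11.16°

Level-ground range R = v₀² sin(2θ)/g ⇒ sin(2θ) = gR/v₀² = 9.81 × 110 / 53.3² = 0.3798.
2θ = 22.32° or 180° − 22.32° = 157.7°, so θ = 11.16° or 78.84°.
The smaller angle is 11.16°.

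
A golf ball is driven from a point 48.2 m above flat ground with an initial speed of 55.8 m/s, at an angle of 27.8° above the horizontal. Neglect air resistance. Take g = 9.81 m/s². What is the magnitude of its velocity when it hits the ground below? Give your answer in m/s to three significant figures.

63.7 m/s

Horizontal component vₓ = 55.80 cos 27.8° = 49.36 m/s; vertical v_y0 = 55.80 sin 27.8° = 26.02 m/s.
With up positive and y = 0 at the ground: y(t) = 48.2 + (26.02) t − 4.905 t². Setting y = 0 and taking the positive root: t = [26.02 + √(26.02² + 2·9.81·48.2)] / 9.81 = (26.02 + 40.29) / 9.81 = 6.759 s.
Vertical velocity at impact: v_y = v_y0 − g t = 26.02 − 9.81 × 6.759 = −40.29 m/s.
Speed: |v| = √(vₓ² + v_y²) = √(49.36² + 40.29²) = 63.71 m/s.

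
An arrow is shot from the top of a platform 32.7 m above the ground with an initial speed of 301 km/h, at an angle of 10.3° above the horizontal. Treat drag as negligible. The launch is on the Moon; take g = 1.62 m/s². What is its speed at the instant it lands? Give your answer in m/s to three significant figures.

Convert: 301 km/h = 301/3.6 = 83.61 m/s.
Resolve: vₓ = 83.61 cos 10.3° = 82.26 m/s and v_y0 = 83.61 sin 10.3° = 14.95 m/s.
Vertical motion (up positive, ground at y = 0): 0.8100 t² − (14.95) t − 32.7 = 0, so t = (14.95 + √(14.95² + 2·1.62·32.7)) / 1.62 = (14.95 + 18.15) / 1.62 = 20.43 s.
Vertical velocity at impact: v_y = v_y0 − g t = 14.95 − 1.62 × 20.43 = −18.15 m/s.
Speed: |v| = √(vₓ² + v_y²) = √(82.26² + 18.15²) = 84.24 m/s.

84.2 m/s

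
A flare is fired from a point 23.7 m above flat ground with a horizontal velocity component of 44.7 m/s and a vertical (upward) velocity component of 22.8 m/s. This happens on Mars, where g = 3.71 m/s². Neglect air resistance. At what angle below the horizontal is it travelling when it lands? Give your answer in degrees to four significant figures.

30.54°

Vertical motion (up positive, ground at y = 0): 1.855 t² − (22.80) t − 23.7 = 0, so t = (22.80 + √(22.80² + 2·3.71·23.7)) / 3.71 = (22.80 + 26.38) / 3.71 = 13.25 s.
At impact: v_y = v_y0 − g t = −26.38 m/s; vₓ = 44.70 m/s.
Angle below horizontal: arctan(|v_y|/vₓ) = arctan(26.38/44.70) = 30.54°.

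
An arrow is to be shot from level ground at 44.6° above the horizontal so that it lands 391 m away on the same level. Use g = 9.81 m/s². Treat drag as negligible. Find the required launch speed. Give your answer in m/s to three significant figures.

61.9 m/s

On level ground R = v₀² sin 2θ / g ⇒ v₀ = √(gR / sin 2θ).
v₀ = √(9.81 × 391 / sin 89.20°) = √(3836 / 0.9999) = √3836.1 = 61.94 m/s.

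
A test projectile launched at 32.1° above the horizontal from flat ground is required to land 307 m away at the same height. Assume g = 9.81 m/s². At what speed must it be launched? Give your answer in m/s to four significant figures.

57.84 m/s

From R = (v₀² / g) sin 2θ: v₀ = √(gR / sin 2θ).
v₀ = √(9.81 × 307 / sin 64.20°) = √(3012 / 0.9003) = √3345.1 = 57.84 m/s.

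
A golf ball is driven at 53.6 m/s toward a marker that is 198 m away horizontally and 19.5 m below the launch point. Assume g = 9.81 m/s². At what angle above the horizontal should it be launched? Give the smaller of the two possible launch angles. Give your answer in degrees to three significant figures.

Trajectory: y = x tanθ − g x² (1 + tan²θ)/(2v₀²). With x = 198, y = −19.5, v₀ = 53.6, g = 9.81:
66.93 tan²θ − 198 tanθ + (47.43) = 0.
tanθ = [198 ± √(198² − 4 × 66.93 × (47.43))] / (2 × 66.93) = (198 ± 162.8) / 133.9, giving tanθ = 0.2629 or 2.695.
θ = 14.73° or 69.64°; the smaller is 14.73°.

14.7°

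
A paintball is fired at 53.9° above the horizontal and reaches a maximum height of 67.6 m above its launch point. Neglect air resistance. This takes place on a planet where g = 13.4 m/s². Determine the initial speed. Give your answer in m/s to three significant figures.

At the peak v_y = 0, so v_y0 = √(2gH) = √(2 × 13.4 × 67.6) = 42.56 m/s.
v_y0 = v₀ sin θ ⇒ v₀ = 42.56 / sin 53.9° = 52.68 m/s.

52.7 m/s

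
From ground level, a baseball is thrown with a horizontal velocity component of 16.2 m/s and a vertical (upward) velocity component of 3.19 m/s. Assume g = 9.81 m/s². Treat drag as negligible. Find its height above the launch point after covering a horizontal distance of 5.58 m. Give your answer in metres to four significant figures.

At x = 5.58 m, t = x/vₓ = 5.58/16.20 = 0.3444 s.
Height: y = v_y0 t − ½ g t² = 3.190 × 0.3444 − 4.905 × 0.3444² = 1.099 − 0.5819 = 0.5168 m.

0.5168 m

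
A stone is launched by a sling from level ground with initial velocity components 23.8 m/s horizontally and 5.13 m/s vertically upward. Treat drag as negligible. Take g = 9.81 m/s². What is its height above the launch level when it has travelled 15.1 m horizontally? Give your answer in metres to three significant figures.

1.28 m

Time to reach x = 15.1 m: t = x/vₓ = 15.1/23.80 = 0.6345 s.
Height: y = v_y0 t − ½ g t² = 5.130 × 0.6345 − 4.905 × 0.6345² = 3.255 − 1.974 = 1.280 m.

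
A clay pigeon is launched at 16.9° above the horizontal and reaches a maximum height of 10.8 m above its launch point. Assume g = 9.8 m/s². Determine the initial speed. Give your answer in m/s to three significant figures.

50.0 m/s

At the peak v_y = 0, so v_y0 = √(2gH) = √(2 × 9.80 × 10.8) = 14.55 m/s.
v_y0 = v₀ sin θ ⇒ v₀ = 14.55 / sin 16.9° = 50.05 m/s.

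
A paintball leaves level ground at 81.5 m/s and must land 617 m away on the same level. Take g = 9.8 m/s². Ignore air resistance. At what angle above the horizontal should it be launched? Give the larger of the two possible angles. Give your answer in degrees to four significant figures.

Level-ground range R = v₀² sin(2θ)/g ⇒ sin(2θ) = gR/v₀² = 9.80 × 617 / 81.5² = 0.9103.
2θ = 65.55° or 180° − 65.55° = 114.4°, so θ = 32.78° or 57.22°.
The larger angle is 57.22°.

57.22°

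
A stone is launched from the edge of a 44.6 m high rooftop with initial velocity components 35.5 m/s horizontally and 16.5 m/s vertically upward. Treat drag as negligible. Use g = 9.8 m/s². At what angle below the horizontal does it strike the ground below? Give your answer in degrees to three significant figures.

Vertical motion (up positive, ground at y = 0): 4.900 t² − (16.50) t − 44.6 = 0, so t = (16.50 + √(16.50² + 2·9.80·44.6)) / 9.80 = (16.50 + 33.86) / 9.80 = 5.139 s.
At impact: v_y = v_y0 − g t = −33.86 m/s; vₓ = 35.50 m/s.
Angle below horizontal: arctan(|v_y|/vₓ) = arctan(33.86/35.50) = 43.64°.

43.6°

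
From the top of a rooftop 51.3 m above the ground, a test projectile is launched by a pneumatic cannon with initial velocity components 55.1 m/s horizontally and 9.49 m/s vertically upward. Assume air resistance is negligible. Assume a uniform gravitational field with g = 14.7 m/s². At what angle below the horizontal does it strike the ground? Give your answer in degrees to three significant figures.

Vertical motion (up positive, ground at y = 0): 7.350 t² − (9.490) t − 51.3 = 0, so t = (9.490 + √(9.490² + 2·14.7·51.3)) / 14.7 = (9.490 + 39.98) / 14.7 = 3.365 s.
At impact: v_y = v_y0 − g t = −39.98 m/s; vₓ = 55.10 m/s.
Angle below horizontal: arctan(|v_y|/vₓ) = arctan(39.98/55.10) = 35.96°.

36.0°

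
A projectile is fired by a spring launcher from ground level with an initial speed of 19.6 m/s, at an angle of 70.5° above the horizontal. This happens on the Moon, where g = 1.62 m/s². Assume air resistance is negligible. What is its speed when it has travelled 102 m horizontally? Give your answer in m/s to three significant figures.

vₓ = 19.60 cos 70.5° = 6.543 m/s; v_y0 = 19.60 sin 70.5° = 18.48 m/s.
Time to reach x = 102 m: t = x/vₓ = 102/6.543 = 15.59 s.
Vertical velocity there: v_y = v_y0 − g t = 18.48 − 1.62 × 15.59 = −6.780 m/s.
Speed: √(vₓ² + v_y²) = √(6.543² + 6.780²) = 9.422 m/s.

9.42 m/s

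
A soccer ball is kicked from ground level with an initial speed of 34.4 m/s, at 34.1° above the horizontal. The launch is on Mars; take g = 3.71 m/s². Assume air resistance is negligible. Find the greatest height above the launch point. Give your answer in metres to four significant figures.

50.13 m

Components: vₓ = 34.40 cos 34.1° = 28.49 m/s, v_y0 = 34.40 sin 34.1° = 19.29 m/s.
Maximum height: H = v_y0² / (2g) = 19.29² / (2 × 3.71) = 50.13 m.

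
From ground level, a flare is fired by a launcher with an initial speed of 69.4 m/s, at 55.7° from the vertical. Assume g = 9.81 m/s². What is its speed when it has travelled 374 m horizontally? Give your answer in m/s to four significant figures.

62.50 m/s

Horizontal component vₓ = 69.40 sin 55.7° = 57.33 m/s; vertical v_y0 = 69.40 cos 55.7° = 39.11 m/s.
Time to reach x = 374 m: t = x/vₓ = 374/57.33 = 6.523 s.
Vertical velocity there: v_y = v_y0 − g t = 39.11 − 9.81 × 6.523 = −24.89 m/s.
Speed: √(vₓ² + v_y²) = √(57.33² + 24.89²) = 62.50 m/s.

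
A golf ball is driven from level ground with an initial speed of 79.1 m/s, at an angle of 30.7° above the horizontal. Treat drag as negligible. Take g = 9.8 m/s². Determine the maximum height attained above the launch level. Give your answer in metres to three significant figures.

83.2 m

Components: vₓ = 79.10 cos 30.7° = 68.01 m/s, v_y0 = 79.10 sin 30.7° = 40.38 m/s.
Maximum height: H = v_y0² / (2g) = 40.38² / (2 × 9.80) = 83.21 m.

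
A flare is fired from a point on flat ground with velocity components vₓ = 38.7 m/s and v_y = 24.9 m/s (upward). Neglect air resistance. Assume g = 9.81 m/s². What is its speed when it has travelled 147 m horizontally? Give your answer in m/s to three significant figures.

40.6 m/s

Time to reach x = 147 m: t = x/vₓ = 147/38.70 = 3.798 s.
Vertical velocity there: v_y = v_y0 − g t = 24.90 − 9.81 × 3.798 = −12.36 m/s.
Speed: √(vₓ² + v_y²) = √(38.70² + 12.36²) = 40.63 m/s.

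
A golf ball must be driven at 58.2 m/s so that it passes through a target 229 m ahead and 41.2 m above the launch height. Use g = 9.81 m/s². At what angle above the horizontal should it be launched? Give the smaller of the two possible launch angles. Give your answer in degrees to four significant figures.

33.14°

Trajectory: y = x tanθ − g x² (1 + tan²θ)/(2v₀²). With x = 229, y = 41.2, v₀ = 58.2, g = 9.81:
75.94 tan²θ − 229 tanθ + (117.1) = 0.
tanθ = [229 ± √(229² − 4 × 75.94 × (117.1))] / (2 × 75.94) = (229 ± 129.8) / 151.9, giving tanθ = 0.6529 or 2.363.
θ = 33.14° or 67.06°; the smaller is 33.14°.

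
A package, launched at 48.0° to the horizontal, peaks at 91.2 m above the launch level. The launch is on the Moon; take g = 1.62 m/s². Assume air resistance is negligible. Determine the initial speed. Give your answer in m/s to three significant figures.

At the peak v_y = 0, so v_y0 = √(2gH) = √(2 × 1.62 × 91.2) = 17.19 m/s.
v_y0 = v₀ sin θ ⇒ v₀ = 17.19 / sin 48.0° = 23.13 m/s.

23.1 m/s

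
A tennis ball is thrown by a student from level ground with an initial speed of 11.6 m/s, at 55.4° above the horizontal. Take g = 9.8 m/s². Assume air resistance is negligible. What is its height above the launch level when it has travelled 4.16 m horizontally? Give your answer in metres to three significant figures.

4.08 m

vₓ = 11.60 cos 55.4° = 6.587 m/s; v_y0 = 11.60 sin 55.4° = 9.548 m/s.
x = vₓ t ⇒ t = 4.16/6.587 = 0.6315 s.
Height: y = v_y0 t − ½ g t² = 9.548 × 0.6315 − 4.900 × 0.6315² = 6.030 − 1.954 = 4.076 m.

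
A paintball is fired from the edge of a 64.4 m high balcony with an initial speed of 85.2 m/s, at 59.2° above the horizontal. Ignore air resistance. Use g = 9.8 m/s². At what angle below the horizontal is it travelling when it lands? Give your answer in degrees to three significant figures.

Horizontal component vₓ = 85.20 cos 59.2° = 43.63 m/s; vertical v_y0 = 85.20 sin 59.2° = 73.18 m/s.
With up positive and y = 0 at the ground: y(t) = 64.4 + (73.18) t − 4.900 t². Setting y = 0 and taking the positive root: t = [73.18 + √(73.18² + 2·9.80·64.4)] / 9.80 = (73.18 + 81.35) / 9.80 = 15.77 s.
At impact: v_y = v_y0 − g t = −81.35 m/s; vₓ = 43.63 m/s.
Angle below horizontal: arctan(|v_y|/vₓ) = arctan(81.35/43.63) = 61.80°.

61.8°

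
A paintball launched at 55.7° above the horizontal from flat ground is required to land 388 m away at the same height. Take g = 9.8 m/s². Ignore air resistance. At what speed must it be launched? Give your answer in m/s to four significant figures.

On level ground R = v₀² sin 2θ / g ⇒ v₀ = √(gR / sin 2θ).
v₀ = √(9.80 × 388 / sin 111.4°) = √(3802 / 0.9311) = √4084.0 = 63.91 m/s.

63.91 m/s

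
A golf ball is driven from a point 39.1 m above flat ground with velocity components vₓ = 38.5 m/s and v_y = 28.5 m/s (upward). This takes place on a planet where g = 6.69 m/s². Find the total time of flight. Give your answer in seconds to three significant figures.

Vertical motion (up positive, ground at y = 0): 3.345 t² − (28.50) t − 39.1 = 0, so t = (28.50 + √(28.50² + 2·6.69·39.1)) / 6.69 = (28.50 + 36.54) / 6.69 = 9.722 s.

9.72 s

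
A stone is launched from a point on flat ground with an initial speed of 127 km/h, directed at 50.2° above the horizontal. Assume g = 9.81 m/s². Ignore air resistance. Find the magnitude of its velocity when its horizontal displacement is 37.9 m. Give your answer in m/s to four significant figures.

24.96 m/s

Convert: 127 km/h = 127/3.6 = 35.28 m/s.
Components: vₓ = 35.28 cos 50.2° = 22.58 m/s, v_y0 = 35.28 sin 50.2° = 27.10 m/s.
At x = 37.9 m, t = x/vₓ = 37.9/22.58 = 1.678 s.
Vertical velocity there: v_y = v_y0 − g t = 27.10 − 9.81 × 1.678 = 10.64 m/s.
Speed: √(vₓ² + v_y²) = √(22.58² + 10.64²) = 24.96 m/s.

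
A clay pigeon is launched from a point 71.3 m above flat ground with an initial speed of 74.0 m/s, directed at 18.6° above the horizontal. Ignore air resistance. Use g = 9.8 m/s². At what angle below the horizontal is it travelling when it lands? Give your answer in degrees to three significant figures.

32.2°

Resolve: vₓ = 74.00 cos 18.6° = 70.13 m/s and v_y0 = 74.00 sin 18.6° = 23.60 m/s.
Vertical motion (up positive, ground at y = 0): 4.900 t² − (23.60) t − 71.3 = 0, so t = (23.60 + √(23.60² + 2·9.80·71.3)) / 9.80 = (23.60 + 44.21) / 9.80 = 6.920 s.
At impact: v_y = v_y0 − g t = −44.21 m/s; vₓ = 70.13 m/s.
Angle below horizontal: arctan(|v_y|/vₓ) = arctan(44.21/70.13) = 32.23°.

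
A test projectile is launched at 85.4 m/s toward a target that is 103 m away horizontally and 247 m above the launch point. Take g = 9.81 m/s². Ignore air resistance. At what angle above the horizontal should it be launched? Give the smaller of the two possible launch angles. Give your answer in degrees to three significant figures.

72.4°

Trajectory: y = x tanθ − g x² (1 + tan²θ)/(2v₀²). With x = 103, y = 247, v₀ = 85.4, g = 9.81:
7.135 tan²θ − 103 tanθ + (254.1) = 0.
tanθ = [103 ± √(103² − 4 × 7.135 × (254.1))] / (2 × 7.135) = (103 ± 57.93) / 14.27, giving tanθ = 3.158 or 11.28.
θ = 72.43° or 84.93°; the smaller is 72.43°.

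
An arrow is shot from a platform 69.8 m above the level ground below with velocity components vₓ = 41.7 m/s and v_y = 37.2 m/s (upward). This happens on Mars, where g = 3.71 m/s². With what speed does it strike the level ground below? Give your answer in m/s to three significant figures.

60.3 m/s

Vertical motion (up positive, ground at y = 0): 1.855 t² − (37.20) t − 69.8 = 0, so t = (37.20 + √(37.20² + 2·3.71·69.8)) / 3.71 = (37.20 + 43.61) / 3.71 = 21.78 s.
Vertical velocity at impact: v_y = v_y0 − g t = 37.20 − 3.71 × 21.78 = −43.61 m/s.
Speed: |v| = √(vₓ² + v_y²) = √(41.70² + 43.61²) = 60.34 m/s.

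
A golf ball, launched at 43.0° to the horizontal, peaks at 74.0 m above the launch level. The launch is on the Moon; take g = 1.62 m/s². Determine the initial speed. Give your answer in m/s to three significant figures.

At the peak v_y = 0, so v_y0 = √(2gH) = √(2 × 1.62 × 74.0) = 15.48 m/s.
v_y0 = v₀ sin θ ⇒ v₀ = 15.48 / sin 43.0° = 22.70 m/s.

22.7 m/s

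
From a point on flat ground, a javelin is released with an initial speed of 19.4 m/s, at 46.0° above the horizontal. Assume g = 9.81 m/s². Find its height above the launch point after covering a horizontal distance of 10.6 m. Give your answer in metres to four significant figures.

7.942 m

vₓ = 19.40 cos 46.0° = 13.48 m/s; v_y0 = 19.40 sin 46.0° = 13.96 m/s.
At x = 10.6 m, t = x/vₓ = 10.6/13.48 = 0.7866 s.
Height: y = v_y0 t − ½ g t² = 13.96 × 0.7866 − 4.905 × 0.7866² = 10.98 − 3.035 = 7.942 m.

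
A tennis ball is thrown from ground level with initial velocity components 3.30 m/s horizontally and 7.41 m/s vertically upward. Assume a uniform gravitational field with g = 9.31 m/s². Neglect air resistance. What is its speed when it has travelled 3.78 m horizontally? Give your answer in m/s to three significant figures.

4.63 m/s

x = vₓ t ⇒ t = 3.78/3.300 = 1.145 s.
Vertical velocity there: v_y = v_y0 − g t = 7.410 − 9.31 × 1.145 = −3.254 m/s.
Speed: √(vₓ² + v_y²) = √(3.300² + 3.254²) = 4.635 m/s.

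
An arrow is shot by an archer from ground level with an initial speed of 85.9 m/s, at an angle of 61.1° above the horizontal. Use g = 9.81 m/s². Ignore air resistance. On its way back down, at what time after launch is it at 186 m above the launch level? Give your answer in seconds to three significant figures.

12.2 s

Components: vₓ = 85.90 cos 61.1° = 41.51 m/s, v_y0 = 85.90 sin 61.1° = 75.20 m/s.
Set y = v_y0 t − ½ g t² = 186: 4.905 t² − 75.20 t + 186 = 0.
t = [75.20 ± √(75.20² − 2·9.81·186)] / 9.81 = (75.20 ± 44.79) / 9.81, so t = 3.100 s or t = 12.23 s.
The descending-branch root is 12.23 s.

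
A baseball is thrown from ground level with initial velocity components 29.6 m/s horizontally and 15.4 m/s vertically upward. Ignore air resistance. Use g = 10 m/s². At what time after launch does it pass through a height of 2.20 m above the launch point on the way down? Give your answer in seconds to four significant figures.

2.930 s

Set y = v_y0 t − ½ g t² = 2.20: 5.000 t² − 15.40 t + 2.20 = 0.
t = [15.40 ± √(15.40² − 2·10.0·2.20)] / 10.0 = (15.40 ± 13.90) / 10.0, so t = 0.1502 s or t = 2.930 s.
The descending-branch root is 2.930 s.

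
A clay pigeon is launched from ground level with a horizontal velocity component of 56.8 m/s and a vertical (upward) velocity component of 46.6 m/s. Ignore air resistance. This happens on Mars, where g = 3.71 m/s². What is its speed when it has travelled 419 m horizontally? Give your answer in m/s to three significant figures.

At x = 419 m, t = x/vₓ = 419/56.80 = 7.377 s.
Vertical velocity there: v_y = v_y0 − g t = 46.60 − 3.71 × 7.377 = 19.23 m/s.
Speed: √(vₓ² + v_y²) = √(56.80² + 19.23²) = 59.97 m/s.

60.0 m/s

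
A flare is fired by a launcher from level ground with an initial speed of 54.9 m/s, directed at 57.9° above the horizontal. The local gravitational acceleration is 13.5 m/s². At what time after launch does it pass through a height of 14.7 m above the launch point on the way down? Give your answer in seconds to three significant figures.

6.56 s

Components: vₓ = 54.90 cos 57.9° = 29.17 m/s, v_y0 = 54.90 sin 57.9° = 46.51 m/s.
Set y = v_y0 t − ½ g t² = 14.7: 6.750 t² − 46.51 t + 14.7 = 0.
t = [46.51 ± √(46.51² − 2·13.5·14.7)] / 13.5 = (46.51 ± 42.02) / 13.5, so t = 0.3321 s or t = 6.558 s.
The descending-branch root is 6.558 s.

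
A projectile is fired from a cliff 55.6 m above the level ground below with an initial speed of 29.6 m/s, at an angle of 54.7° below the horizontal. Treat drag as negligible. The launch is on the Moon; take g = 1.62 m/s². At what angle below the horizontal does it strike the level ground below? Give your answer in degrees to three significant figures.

Resolve: vₓ = 29.60 cos 54.7° = 17.10 m/s and v_y0 = −24.16 m/s (downward).
The projectile lands when y = 55.6 + (−24.16) t − ½·1.62·t² = 0. Positive root: t = (−24.16 + √(24.16² + 2·1.62·55.6)) / 1.62 = (−24.16 + 27.64) / 1.62 = 2.147 s.
At impact: v_y = v_y0 − g t = −27.64 m/s; vₓ = 17.10 m/s.
Angle below horizontal: arctan(|v_y|/vₓ) = arctan(27.64/17.10) = 58.25°.

58.2°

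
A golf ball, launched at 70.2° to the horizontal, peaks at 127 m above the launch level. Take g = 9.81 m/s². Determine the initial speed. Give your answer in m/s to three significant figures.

53.1 m/s

At the peak v_y = 0, so v_y0 = √(2gH) = √(2 × 9.81 × 127) = 49.92 m/s.
v_y0 = v₀ sin θ ⇒ v₀ = 49.92 / sin 70.2° = 53.05 m/s.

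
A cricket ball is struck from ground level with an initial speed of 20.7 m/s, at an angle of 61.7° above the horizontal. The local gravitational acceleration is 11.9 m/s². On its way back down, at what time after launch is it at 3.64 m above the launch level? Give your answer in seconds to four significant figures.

2.848 s

Resolve: vₓ = 20.70 cos 61.7° = 9.814 m/s and v_y0 = 20.70 sin 61.7° = 18.23 m/s.
Height y(t) = 18.23 t − 5.950 t² = 3.64 gives 5.950 t² − 18.23 t + 3.64 = 0.
Quadratic formula: t = (18.23 ± √245.55) / 11.9 = (18.23 ± 15.67) / 11.9 → t = 0.2148 s or 2.848 s.
The descending-branch root is 2.848 s.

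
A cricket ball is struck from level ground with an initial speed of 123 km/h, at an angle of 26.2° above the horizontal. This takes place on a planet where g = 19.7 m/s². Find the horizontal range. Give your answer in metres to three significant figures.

Convert: 123 km/h = 123/3.6 = 34.17 m/s.
Horizontal component vₓ = 34.17 cos 26.2° = 30.66 m/s; vertical v_y0 = 34.17 sin 26.2° = 15.08 m/s.
Time aloft: T = 2 v_y0 / g = 2 × 15.08 / 19.7 = 1.531 s.
Range: R = vₓ T = 30.66 × 1.531 = 46.95 m.

46.9 m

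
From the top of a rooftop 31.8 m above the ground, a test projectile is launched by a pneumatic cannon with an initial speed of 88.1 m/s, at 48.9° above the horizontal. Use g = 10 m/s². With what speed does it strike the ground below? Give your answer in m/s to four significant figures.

Horizontal component vₓ = 88.10 cos 48.9° = 57.91 m/s; vertical v_y0 = 88.10 sin 48.9° = 66.39 m/s.
Vertical motion (up positive, ground at y = 0): 5.000 t² − (66.39) t − 31.8 = 0, so t = (66.39 + √(66.39² + 2·10.0·31.8)) / 10.0 = (66.39 + 71.02) / 10.0 = 13.74 s.
Vertical velocity at impact: v_y = v_y0 − g t = 66.39 − 10.0 × 13.74 = −71.02 m/s.
Speed: |v| = √(vₓ² + v_y²) = √(57.91² + 71.02²) = 91.64 m/s.

91.64 m/s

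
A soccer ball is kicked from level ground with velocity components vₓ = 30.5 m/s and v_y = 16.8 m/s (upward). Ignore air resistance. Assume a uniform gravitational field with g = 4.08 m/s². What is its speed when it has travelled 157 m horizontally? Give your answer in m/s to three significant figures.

At x = 157 m, t = x/vₓ = 157/30.50 = 5.148 s.
Vertical velocity there: v_y = v_y0 − g t = 16.80 − 4.08 × 5.148 = −4.202 m/s.
Speed: √(vₓ² + v_y²) = √(30.50² + 4.202²) = 30.79 m/s.

30.8 m/s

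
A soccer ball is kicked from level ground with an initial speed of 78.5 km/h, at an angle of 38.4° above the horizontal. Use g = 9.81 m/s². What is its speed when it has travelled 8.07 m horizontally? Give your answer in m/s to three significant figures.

Convert: 78.5 km/h = 78.5/3.6 = 21.81 m/s.
Horizontal component vₓ = 21.81 cos 38.4° = 17.09 m/s; vertical v_y0 = 21.81 sin 38.4° = 13.54 m/s.
At x = 8.07 m, t = x/vₓ = 8.07/17.09 = 0.4722 s.
Vertical velocity there: v_y = v_y0 − g t = 13.54 − 9.81 × 0.4722 = 8.912 m/s.
Speed: √(vₓ² + v_y²) = √(17.09² + 8.912²) = 19.27 m/s.

19.3 m/s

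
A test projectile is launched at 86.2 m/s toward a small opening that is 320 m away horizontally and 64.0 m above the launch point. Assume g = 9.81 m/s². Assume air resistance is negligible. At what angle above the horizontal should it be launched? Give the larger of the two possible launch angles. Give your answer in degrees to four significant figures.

Trajectory: y = x tanθ − g x² (1 + tan²θ)/(2v₀²). With x = 320, y = 64.0, v₀ = 86.2, g = 9.81:
67.60 tan²θ − 320 tanθ + (131.6) = 0.
tanθ = [320 ± √(320² − 4 × 67.60 × (131.6))] / (2 × 67.60) = (320 ± 258.5) / 135.2, giving tanθ = 0.4550 or 4.279.
θ = 24.46° or 76.85°; the larger is 76.85°.

76.85°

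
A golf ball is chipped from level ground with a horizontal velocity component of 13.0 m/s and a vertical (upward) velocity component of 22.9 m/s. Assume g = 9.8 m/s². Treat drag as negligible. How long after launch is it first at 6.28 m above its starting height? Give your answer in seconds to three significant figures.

Height y(t) = 22.90 t − 4.900 t² = 6.28 gives 4.900 t² − 22.90 t + 6.28 = 0.
t = [22.90 ± √(22.90² − 2·9.80·6.28)] / 9.80 = (22.90 ± 20.03) / 9.80, so t = 0.2925 s or t = 4.381 s.
The first (ascending) time is 0.2925 s.

0.293 s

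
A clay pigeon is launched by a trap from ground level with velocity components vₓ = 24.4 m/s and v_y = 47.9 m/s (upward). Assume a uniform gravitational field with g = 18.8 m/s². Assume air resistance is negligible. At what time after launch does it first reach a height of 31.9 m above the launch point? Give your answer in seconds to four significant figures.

0.7877 s

Require v_y0 t − ½ g t² = 31.9, i.e. 9.400 t² − 47.90 t + 31.9 = 0.
t = [47.90 ± √(47.90² − 2·18.8·31.9)] / 18.8 = (47.90 ± 33.09) / 18.8, so t = 0.7877 s or t = 4.308 s.
The first (ascending) time is 0.7877 s.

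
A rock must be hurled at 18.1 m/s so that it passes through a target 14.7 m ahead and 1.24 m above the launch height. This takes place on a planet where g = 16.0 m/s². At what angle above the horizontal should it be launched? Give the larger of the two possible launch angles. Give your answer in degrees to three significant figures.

65.9°

Trajectory: y = x tanθ − g x² (1 + tan²θ)/(2v₀²). With x = 14.7, y = 1.24, v₀ = 18.1, g = 16.0:
5.277 tan²θ − 14.7 tanθ + (6.517) = 0.
tanθ = [14.7 ± √(14.7² − 4 × 5.277 × (6.517))] / (2 × 5.277) = (14.7 ± 8.862) / 10.55, giving tanθ = 0.5532 or 2.233.
θ = 28.95° or 65.87°; the larger is 65.87°.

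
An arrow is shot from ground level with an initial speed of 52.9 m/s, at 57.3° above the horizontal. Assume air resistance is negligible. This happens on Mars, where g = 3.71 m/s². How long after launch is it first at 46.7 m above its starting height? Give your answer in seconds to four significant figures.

Resolve: vₓ = 52.90 cos 57.3° = 28.58 m/s and v_y0 = 52.90 sin 57.3° = 44.52 m/s.
Set y = v_y0 t − ½ g t² = 46.7: 1.855 t² − 44.52 t + 46.7 = 0.
t = [44.52 ± √(44.52² − 2·3.71·46.7)] / 3.71 = (44.52 ± 40.44) / 3.71, so t = 1.099 s or t = 22.90 s.
The first (ascending) time is 1.099 s.

1.099 s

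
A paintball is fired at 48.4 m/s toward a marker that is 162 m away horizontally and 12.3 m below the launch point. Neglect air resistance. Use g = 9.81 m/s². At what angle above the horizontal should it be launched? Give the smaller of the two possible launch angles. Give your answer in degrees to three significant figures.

16.3°

Trajectory: y = x tanθ − g x² (1 + tan²θ)/(2v₀²). With x = 162, y = −12.3, v₀ = 48.4, g = 9.81:
54.95 tan²θ − 162 tanθ + (42.65) = 0.
tanθ = [162 ± √(162² − 4 × 54.95 × (42.65))] / (2 × 54.95) = (162 ± 129.9) / 109.9, giving tanθ = 0.2923 or 2.656.
θ = 16.29° or 69.37°; the smaller is 16.29°.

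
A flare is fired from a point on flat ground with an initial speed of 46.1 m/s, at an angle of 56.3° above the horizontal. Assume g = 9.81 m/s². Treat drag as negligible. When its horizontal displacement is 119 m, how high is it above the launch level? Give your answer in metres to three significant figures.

72.3 m

vₓ = 46.10 cos 56.3° = 25.58 m/s; v_y0 = 46.10 sin 56.3° = 38.35 m/s.
At x = 119 m, t = x/vₓ = 119/25.58 = 4.652 s.
Height: y = v_y0 t − ½ g t² = 38.35 × 4.652 − 4.905 × 4.652² = 178.4 − 106.2 = 72.27 m.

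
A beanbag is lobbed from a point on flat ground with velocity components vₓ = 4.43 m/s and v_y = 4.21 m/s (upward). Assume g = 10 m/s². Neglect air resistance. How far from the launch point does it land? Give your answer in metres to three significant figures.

Flight time T = 2 v_y0 / g = 0.8420 s.
Range: R = vₓ T = 4.430 × 0.8420 = 3.730 m.

3.73 m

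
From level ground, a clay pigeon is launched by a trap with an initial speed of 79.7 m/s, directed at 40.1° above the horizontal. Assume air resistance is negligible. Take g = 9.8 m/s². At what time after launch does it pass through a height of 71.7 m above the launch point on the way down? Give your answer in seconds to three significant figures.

Horizontal component vₓ = 79.70 cos 40.1° = 60.96 m/s; vertical v_y0 = 79.70 sin 40.1° = 51.34 m/s.
Height y(t) = 51.34 t − 4.900 t² = 71.7 gives 4.900 t² − 51.34 t + 71.7 = 0.
t = [51.34 ± √(51.34² − 2·9.80·71.7)] / 9.80 = (51.34 ± 35.07) / 9.80, so t = 1.660 s or t = 8.817 s.
The descending-branch root is 8.817 s.

8.82 s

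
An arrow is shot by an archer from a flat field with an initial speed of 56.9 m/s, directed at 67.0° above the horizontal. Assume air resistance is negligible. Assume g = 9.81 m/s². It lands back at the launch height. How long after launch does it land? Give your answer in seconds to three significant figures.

Horizontal component vₓ = 56.90 cos 67.0° = 22.23 m/s; vertical v_y0 = 56.90 sin 67.0° = 52.38 m/s.
Landing at launch height ⇒ T = 2 v_y0 / g = 2 × 52.38 / 9.81 = 10.68 s.

10.7 s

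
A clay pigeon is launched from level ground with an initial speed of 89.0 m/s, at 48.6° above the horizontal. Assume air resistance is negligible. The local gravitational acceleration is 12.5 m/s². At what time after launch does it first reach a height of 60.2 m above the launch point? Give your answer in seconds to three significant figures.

0.994 s

Horizontal component vₓ = 89.00 cos 48.6° = 58.86 m/s; vertical v_y0 = 89.00 sin 48.6° = 66.76 m/s.
Require v_y0 t − ½ g t² = 60.2, i.e. 6.250 t² − 66.76 t + 60.2 = 0.
t = [66.76 ± √(66.76² − 2·12.5·60.2)] / 12.5 = (66.76 ± 54.33) / 12.5, so t = 0.9943 s or t = 9.687 s.
The first (ascending) time is 0.9943 s.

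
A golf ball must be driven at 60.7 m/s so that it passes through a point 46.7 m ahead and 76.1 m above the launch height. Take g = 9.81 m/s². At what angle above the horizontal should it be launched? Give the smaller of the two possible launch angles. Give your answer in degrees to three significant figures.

Trajectory: y = x tanθ − g x² (1 + tan²θ)/(2v₀²). With x = 46.7, y = 76.1, v₀ = 60.7, g = 9.81:
2.903 tan²θ − 46.7 tanθ + (79.00) = 0.
tanθ = [46.7 ± √(46.7² − 4 × 2.903 × (79.00))] / (2 × 2.903) = (46.7 ± 35.54) / 5.807, giving tanθ = 1.921 or 14.16.
θ = 62.50° or 85.96°; the smaller is 62.50°.

62.5°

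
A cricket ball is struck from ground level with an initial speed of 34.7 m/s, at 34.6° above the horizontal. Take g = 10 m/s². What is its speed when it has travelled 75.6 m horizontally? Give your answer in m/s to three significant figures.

Horizontal component vₓ = 34.70 cos 34.6° = 28.56 m/s; vertical v_y0 = 34.70 sin 34.6° = 19.70 m/s.
x = vₓ t ⇒ t = 75.6/28.56 = 2.647 s.
Vertical velocity there: v_y = v_y0 − g t = 19.70 − 10.0 × 2.647 = −6.764 m/s.
Speed: √(vₓ² + v_y²) = √(28.56² + 6.764²) = 29.35 m/s.

29.4 m/s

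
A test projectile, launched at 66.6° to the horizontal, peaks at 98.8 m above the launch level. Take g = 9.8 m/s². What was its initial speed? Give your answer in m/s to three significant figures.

47.9 m/s

At the peak v_y = 0, so v_y0 = √(2gH) = √(2 × 9.80 × 98.8) = 44.01 m/s.
v_y0 = v₀ sin θ ⇒ v₀ = 44.01 / sin 66.6° = 47.95 m/s.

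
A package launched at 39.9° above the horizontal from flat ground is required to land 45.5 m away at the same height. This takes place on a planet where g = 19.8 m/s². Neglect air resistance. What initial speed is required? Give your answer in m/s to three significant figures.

On level ground R = v₀² sin 2θ / g ⇒ v₀ = √(gR / sin 2θ).
v₀ = √(19.8 × 45.5 / sin 79.80°) = √(900.9 / 0.9842) = √915.37 = 30.26 m/s.

30.3 m/s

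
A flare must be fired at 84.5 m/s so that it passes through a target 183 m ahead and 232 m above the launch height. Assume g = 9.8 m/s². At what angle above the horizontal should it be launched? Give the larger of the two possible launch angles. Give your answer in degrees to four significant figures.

Trajectory: y = x tanθ − g x² (1 + tan²θ)/(2v₀²). With x = 183, y = 232, v₀ = 84.5, g = 9.80:
22.98 tan²θ − 183 tanθ + (255.0) = 0.
tanθ = [183 ± √(183² − 4 × 22.98 × (255.0))] / (2 × 22.98) = (183 ± 100.2) / 45.96, giving tanθ = 1.800 or 6.162.
θ = 60.95° or 80.78°; the larger is 80.78°.

80.78°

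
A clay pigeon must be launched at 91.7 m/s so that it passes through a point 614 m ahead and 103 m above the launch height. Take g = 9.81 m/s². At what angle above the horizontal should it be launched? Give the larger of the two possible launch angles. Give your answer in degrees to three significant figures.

Trajectory: y = x tanθ − g x² (1 + tan²θ)/(2v₀²). With x = 614, y = 103, v₀ = 91.7, g = 9.81:
219.9 tan²θ − 614 tanθ + (322.9) = 0.
tanθ = [614 ± √(614² − 4 × 219.9 × (322.9))] / (2 × 219.9) = (614 ± 304.9) / 439.8, giving tanθ = 0.7028 or 2.089.
θ = 35.10° or 64.42°; the larger is 64.42°.

64.4°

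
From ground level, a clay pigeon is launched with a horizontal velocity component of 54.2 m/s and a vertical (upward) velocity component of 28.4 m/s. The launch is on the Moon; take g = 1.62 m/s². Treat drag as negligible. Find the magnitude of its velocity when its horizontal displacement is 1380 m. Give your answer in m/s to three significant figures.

Time to reach x = 1380 m: t = x/vₓ = 1380/54.20 = 25.46 s.
Vertical velocity there: v_y = v_y0 − g t = 28.40 − 1.62 × 25.46 = −12.85 m/s.
Speed: √(vₓ² + v_y²) = √(54.20² + 12.85²) = 55.70 m/s.

55.7 m/s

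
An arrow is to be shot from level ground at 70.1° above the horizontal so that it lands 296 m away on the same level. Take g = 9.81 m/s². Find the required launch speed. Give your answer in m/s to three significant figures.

67.4 m/s

Level-ground range: R = v₀² sin(2θ)/g, so v₀ = √(gR / sin 2θ).
v₀ = √(9.81 × 296 / sin 140.2°) = √(2904 / 0.6401) = √4536.3 = 67.35 m/s.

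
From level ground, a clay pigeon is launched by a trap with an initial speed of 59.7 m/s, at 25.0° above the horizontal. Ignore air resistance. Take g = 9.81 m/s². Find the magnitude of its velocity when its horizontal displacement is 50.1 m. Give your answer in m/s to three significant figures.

Components: vₓ = 59.70 cos 25.0° = 54.11 m/s, v_y0 = 59.70 sin 25.0° = 25.23 m/s.
At x = 50.1 m, t = x/vₓ = 50.1/54.11 = 0.9260 s.
Vertical velocity there: v_y = v_y0 − g t = 25.23 − 9.81 × 0.9260 = 16.15 m/s.
Speed: √(vₓ² + v_y²) = √(54.11² + 16.15²) = 56.46 m/s.

56.5 m/s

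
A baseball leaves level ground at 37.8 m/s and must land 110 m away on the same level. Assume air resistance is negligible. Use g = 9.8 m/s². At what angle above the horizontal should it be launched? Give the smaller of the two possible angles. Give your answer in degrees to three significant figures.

R = v₀² sin 2θ / g gives sin 2θ = gR/v₀² = 9.80·110/37.8² = 0.7545.
2θ = 48.98° or 180° − 48.98° = 131.0°, so θ = 24.49° or 65.51°.
The smaller angle is 24.49°.

24.5°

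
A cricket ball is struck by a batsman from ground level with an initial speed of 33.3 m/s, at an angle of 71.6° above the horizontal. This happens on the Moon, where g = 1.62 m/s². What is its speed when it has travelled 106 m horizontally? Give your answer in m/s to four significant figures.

18.53 m/s

Components: vₓ = 33.30 cos 71.6° = 10.51 m/s, v_y0 = 33.30 sin 71.6° = 31.60 m/s.
At x = 106 m, t = x/vₓ = 106/10.51 = 10.08 s.
Vertical velocity there: v_y = v_y0 − g t = 31.60 − 1.62 × 10.08 = 15.26 m/s.
Speed: √(vₓ² + v_y²) = √(10.51² + 15.26²) = 18.53 m/s.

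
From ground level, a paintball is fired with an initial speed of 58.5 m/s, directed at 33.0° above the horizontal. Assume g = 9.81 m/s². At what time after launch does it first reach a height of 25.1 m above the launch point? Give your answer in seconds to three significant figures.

Horizontal component vₓ = 58.50 cos 33.0° = 49.06 m/s; vertical v_y0 = 58.50 sin 33.0° = 31.86 m/s.
Set y = v_y0 t − ½ g t² = 25.1: 4.905 t² − 31.86 t + 25.1 = 0.
Quadratic formula: t = (31.86 ± √522.69) / 9.81 = (31.86 ± 22.86) / 9.81 → t = 0.9173 s or 5.578 s.
The first (ascending) time is 0.9173 s.

0.917 s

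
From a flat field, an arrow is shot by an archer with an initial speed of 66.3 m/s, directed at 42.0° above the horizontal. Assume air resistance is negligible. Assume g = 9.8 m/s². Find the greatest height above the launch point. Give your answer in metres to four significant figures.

Horizontal component vₓ = 66.30 cos 42.0° = 49.27 m/s; vertical v_y0 = 66.30 sin 42.0° = 44.36 m/s.
At the apex v_y = 0, so H = v_y0²/(2g) = 44.36²/19.60 = 100.4 m.

100.4 m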